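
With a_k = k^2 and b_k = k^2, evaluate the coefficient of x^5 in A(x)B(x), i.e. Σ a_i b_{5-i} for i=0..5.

The convolution is the t^5 coefficient of A(t)B(t).
Σ = 0·25 + 1·16 + 4·9 + 9·4 + 16·1 + 25·0 = 104.

104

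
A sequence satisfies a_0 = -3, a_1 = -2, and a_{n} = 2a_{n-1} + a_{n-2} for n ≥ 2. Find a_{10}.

-7711

The ordinary generating function has denominator 1 - 2x - x^2.
Iterating the recurrence: a_0,…,a_{10} = -3, -2, -7, -16, -39, -94, -227, -548, -1323, -3194, -7711.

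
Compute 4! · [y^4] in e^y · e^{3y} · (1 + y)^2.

960

The EGF product rule gives c_4 = Σ_{k_1+k_2+k_3=4} C(4; k_1,k_2,k_3) · ∏ g_i(k_i), where e^y gives (1)^k; e^{3y} gives (3)^k; (1+y)^2 gives the falling factorial (2)_k.
g_1(k) for k = 0…4: 1, 1, 1, 1, 1.
g_2(k) for k = 0…4: 1, 3, 9, 27, 81.
g_3(k) for k = 0…4: 1, 2, 2, 0, 0.
First combine the last two factors: h(k) = Σ_j C(k,j)·g_2(j)·g_3(k−j) for k = 0…4: 1, 5, 23, 99, 405.
c_4 = Σ_k C(4,k)·g_1(k)·h(4−k) = 1·1·405 + 4·1·99 + 6·1·23 + 4·1·5 + 1·1·1 = 405 + 396 + 138 + 20 + 1 = 960.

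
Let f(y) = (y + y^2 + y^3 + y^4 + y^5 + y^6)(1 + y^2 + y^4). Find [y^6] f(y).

(y + y^2 + y^3 + y^4 + y^5 + y^6) has coefficients 0,1,1,1,1,1,1 for degrees 0…6.
(1 + y^2 + y^4) has coefficients 1,0,1,0,1,0,0 for degrees 0…6.
[y^6] = 1·0 + 1·1 + 1·0 + 1·1 + 1·0 + 1·1 = 3.

3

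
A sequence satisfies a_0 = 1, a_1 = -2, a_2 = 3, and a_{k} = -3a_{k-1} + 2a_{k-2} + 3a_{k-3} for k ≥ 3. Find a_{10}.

40992

The ordinary generating function has denominator 1 + 3y - 2y^2 - 3y^3.
Iterating the recurrence: a_0,…,a_{10} = 1, -2, 3, -10, 30, -101, 333, -1111, 3696, -12311, 40992.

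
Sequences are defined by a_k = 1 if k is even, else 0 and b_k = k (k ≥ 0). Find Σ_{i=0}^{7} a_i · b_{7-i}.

16

Write out a_i and b_{7-i} for i = 0,…,7 and sum the products.
Σ = 1·7 + 0·6 + 1·5 + 0·4 + 1·3 + 0·2 + 1·1 + 0·0 = 16.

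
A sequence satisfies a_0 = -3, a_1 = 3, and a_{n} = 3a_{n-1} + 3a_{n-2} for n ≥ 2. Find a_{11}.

The ordinary generating function has denominator 1 - 3y - 3y^2.
Iterating the recurrence: a_0,…,a_{11} = -3, 3, 0, 9, 27, 108, 405, 1539, 5832, 22113, 83835, 317844.

317844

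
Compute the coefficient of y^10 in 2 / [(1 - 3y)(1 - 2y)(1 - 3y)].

The denominator gives the recurrence a_n = 8a_(n−1) − 21a_(n−2) + 18a_(n−3) for n ≥ 3; the numerator fixes a_0 = 2, a_1 = 16, a_2 = 86.
Iterating: 2, 16, 86, 388, 1586, 6088, 22382, 79756, 277610, 948880, 3196838, so a_10 = 3196838.

3196838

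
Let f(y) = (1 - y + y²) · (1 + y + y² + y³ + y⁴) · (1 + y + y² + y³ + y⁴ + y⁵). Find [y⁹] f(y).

2

(1 - y + y²) has coefficients 1,-1,1 for degrees 0…2.
(1 + y + y² + y³ + y⁴) has coefficients 1,1,1,1,1,0,0,0,0,0 for degrees 0…9.
Finally multiplying by (1 + y + y² + y³ + y⁴ + y⁵), the product of all factors after the first has coefficients 1,2,3,4,5,5,4,3,2,1 for degrees 0…9.
[y⁹] = 1·1 − 1·2 + 1·3 = 2.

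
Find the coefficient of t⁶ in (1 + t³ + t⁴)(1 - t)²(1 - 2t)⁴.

-31

(1 + t³ + t⁴) has coefficients 1,0,0,1,1 for degrees 0…4.
(1 - t)² has coefficients 1,-2,1,0,0,0,0 for degrees 0…6.
Finally multiplying by (1 - 2t)⁴, the product of all factors after the first has coefficients 1,-10,41,-88,104,-64,16 for degrees 0…6.
[t⁶] = 1·16 + 1·(-88) + 1·41 = -31.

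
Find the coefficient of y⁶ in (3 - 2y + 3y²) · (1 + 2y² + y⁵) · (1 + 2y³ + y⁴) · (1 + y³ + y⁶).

(3 - 2y + 3y²) has coefficients 3,-2,3 for degrees 0…2.
(1 + 2y² + y⁵) has coefficients 1,0,2,0,0,1,0 for degrees 0…6.
Multiplying by (1 + 2y³ + y⁴) gives running coefficients 1,0,2,2,1,5,2 for degrees 0…6.
Finally multiplying by (1 + y³ + y⁶), the product of all factors after the first has coefficients 1,0,2,3,1,7,5 for degrees 0…6.
[y⁶] = 3·5 − 2·7 + 3·1 = 4.

4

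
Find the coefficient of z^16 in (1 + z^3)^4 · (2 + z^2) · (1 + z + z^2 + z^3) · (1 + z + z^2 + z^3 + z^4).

31

(1 + z^3)^4 has coefficients 1,0,0,4,0,0,6,0,0,4,0,0,1 for degrees 0…12.
(2 + z^2) has coefficients 2,0,1,0,0,0,0,0,0,0,0,0,0,0,0,0,0 for degrees 0…16.
Multiplying by (1 + z + z^2 + z^3) gives running coefficients 2,2,3,3,1,1,0,0,0,0,0,0,0,0,0,0,0 for degrees 0…16.
Finally multiplying by (1 + z + z^2 + z^3 + z^4), the product of all factors after the first has coefficients 2,4,7,10,11,10,8,5,2,1,0,0,0,0,0,0,0 for degrees 0…16.
[z^16] = 1·0 + 4·0 + 6·0 + 4·5 + 1·11 = 31.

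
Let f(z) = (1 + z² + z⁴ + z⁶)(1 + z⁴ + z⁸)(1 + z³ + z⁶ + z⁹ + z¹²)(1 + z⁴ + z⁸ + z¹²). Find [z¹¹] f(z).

6

(1 + z² + z⁴ + z⁶) has coefficients 1,0,1,0,1,0,1 for degrees 0…6.
(1 + z⁴ + z⁸) has coefficients 1,0,0,0,1,0,0,0,1,0,0,0 for degrees 0…11.
Multiplying by (1 + z³ + z⁶ + z⁹ + z¹²) gives running coefficients 1,0,0,1,1,0,1,1,1,1,1,1 for degrees 0…11.
Finally multiplying by (1 + z⁴ + z⁸ + z¹²), the product of all factors after the first has coefficients 1,0,0,1,2,0,1,2,3,1,2,3 for degrees 0…11.
[z¹¹] = 1·3 + 1·1 + 1·2 + 1·0 = 6.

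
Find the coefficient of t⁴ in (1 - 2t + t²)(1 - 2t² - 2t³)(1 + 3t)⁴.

(1 - 2t + t²) has coefficients 1,-2,1 for degrees 0…2.
(1 - 2t² - 2t³) has coefficients 1,0,-2,-2,0 for degrees 0…4.
Finally multiplying by (1 + 3t)⁴, the product of all factors after the first has coefficients 1,12,52,82,-51 for degrees 0…4.
[t⁴] = 1·(-51) − 2·82 + 1·52 = -163.

-163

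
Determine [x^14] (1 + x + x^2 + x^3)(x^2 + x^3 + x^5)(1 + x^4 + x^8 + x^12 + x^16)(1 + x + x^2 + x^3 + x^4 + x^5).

18

(1 + x + x^2 + x^3) has coefficients 1,1,1,1 for degrees 0…3.
(x^2 + x^3 + x^5) has coefficients 0,0,1,1,0,1,0,0,0,0,0,0,0,0,0 for degrees 0…14.
Multiplying by (1 + x^4 + x^8 + x^12 + x^16) gives running coefficients 0,0,1,1,0,1,1,1,0,1,1,1,0,1,1 for degrees 0…14.
Finally multiplying by (1 + x + x^2 + x^3 + x^4 + x^5), the product of all factors after the first has coefficients 0,0,1,2,2,3,4,5,4,4,5,5,4,4,5 for degrees 0…14.
[x^14] = 1·5 + 1·4 + 1·4 + 1·5 = 18.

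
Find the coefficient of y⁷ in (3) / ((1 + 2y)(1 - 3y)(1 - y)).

5802

Partial fractions give a closed form: a_n = (4/5)·(-2)^n + (27/10)·3^n + (-1/2)·1^n.
At n = 7: a_7 = 5802.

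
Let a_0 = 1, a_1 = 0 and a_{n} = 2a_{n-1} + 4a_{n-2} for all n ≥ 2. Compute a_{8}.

The ordinary generating function has denominator 1 - 2z - 4z^2.
Iterating the recurrence: a_0,…,a_{8} = 1, 0, 4, 8, 32, 96, 320, 1024, 3328.

3328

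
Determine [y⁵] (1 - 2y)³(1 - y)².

-8

(1 - 2y)³ has coefficients 1,-6,12,-8 for degrees 0…3.
(1 - y)² has coefficients 1,-2,1,0,0,0 for degrees 0…5.
[y⁵] = 1·0 − 6·0 + 12·0 − 8·1 = -8.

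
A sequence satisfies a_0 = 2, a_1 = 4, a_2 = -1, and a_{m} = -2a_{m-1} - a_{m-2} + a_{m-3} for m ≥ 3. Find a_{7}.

The ordinary generating function has denominator 1 + 2q + q^2 - q^3.
Iterating the recurrence: a_0,…,a_{7} = 2, 4, -1, 0, 5, -11, 17, -18.

-18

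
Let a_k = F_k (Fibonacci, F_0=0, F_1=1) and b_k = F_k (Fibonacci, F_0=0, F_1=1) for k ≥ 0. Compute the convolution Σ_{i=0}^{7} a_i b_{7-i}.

38

The convolution is the t^7 coefficient of A(t)B(t).
Σ = 0·13 + 1·8 + 1·5 + 2·3 + 3·2 + 5·1 + 8·1 + 13·0 = 38.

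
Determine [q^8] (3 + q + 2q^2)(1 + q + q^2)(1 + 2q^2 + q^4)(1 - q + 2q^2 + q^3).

(3 + q + 2q^2) has coefficients 3,1,2 for degrees 0…2.
(1 + q + q^2) has coefficients 1,1,1,0,0,0,0,0,0 for degrees 0…8.
Multiplying by (1 + 2q^2 + q^4) gives running coefficients 1,1,3,2,3,1,1,0,0 for degrees 0…8.
Finally multiplying by (1 - q + 2q^2 + q^3), the product of all factors after the first has coefficients 1,0,4,2,8,5,8,4,3 for degrees 0…8.
[q^8] = 3·3 + 1·4 + 2·8 = 29.

29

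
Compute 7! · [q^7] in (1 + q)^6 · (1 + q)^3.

181440

The EGF product rule gives c_7 = Σ_{k_1+k_2=7} C(7; k_1,k_2) · ∏ g_i(k_i), where (1+q)^6 gives the falling factorial (6)_k; (1+q)^3 gives the falling factorial (3)_k.
g_1(k) for k = 0…7: 1, 6, 30, 120, 360, 720, 720, 0.
g_2(k) for k = 0…7: 1, 3, 6, 6, 0, 0, 0, 0.
c_7 = Σ_k C(7,k)·g_1(k)·g_2(7−k) = 35·360·6 + 21·720·6 + 7·720·3 = 75600 + 90720 + 15120 = 181440.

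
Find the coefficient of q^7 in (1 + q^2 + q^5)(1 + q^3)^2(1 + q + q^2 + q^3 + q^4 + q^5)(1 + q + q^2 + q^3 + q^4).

(1 + q^2 + q^5) has coefficients 1,0,1,0,0,1 for degrees 0…5.
(1 + q^3)^2 has coefficients 1,0,0,2,0,0,1,0 for degrees 0…7.
Multiplying by (1 + q + q^2 + q^3 + q^4 + q^5) gives running coefficients 1,1,1,3,3,3,3,3 for degrees 0…7.
Finally multiplying by (1 + q + q^2 + q^3 + q^4), the product of all factors after the first has coefficients 1,2,3,6,9,11,13,15 for degrees 0…7.
[q^7] = 1·15 + 1·11 + 1·3 = 29.

29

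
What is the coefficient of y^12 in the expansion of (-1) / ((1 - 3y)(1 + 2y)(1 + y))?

-242425

The denominator gives the recurrence a_n = 7a_(n−2) + 6a_(n−3) for n ≥ 3; the numerator fixes a_0 = -1, a_1 = 0, a_2 = -7.
Iterating: -1, 0, -7, -6, -49, -84, -379, -882, -3157, -8448, -27391, -78078, -242425, so a_12 = -242425.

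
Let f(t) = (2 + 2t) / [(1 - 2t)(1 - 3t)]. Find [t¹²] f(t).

The denominator gives the recurrence a_n = 5a_(n−1) − 6a_(n−2) for n ≥ 2; the numerator fixes a_0 = 2, a_1 = 12.
Iterating: 2, 12, 48, 168, 552, 1752, 5448, 16728, 50952, 154392, 466248, 1404888, 4226952, so a_12 = 4226952.

4226952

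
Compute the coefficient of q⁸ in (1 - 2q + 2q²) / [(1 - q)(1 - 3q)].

The denominator gives the recurrence a_n = 4a_(n−1) − 3a_(n−2) for n ≥ 3; the numerator fixes a_0 = 1, a_1 = 2, a_2 = 7.
Iterating: 1, 2, 7, 22, 67, 202, 607, 1822, 5467, so a_8 = 5467.

5467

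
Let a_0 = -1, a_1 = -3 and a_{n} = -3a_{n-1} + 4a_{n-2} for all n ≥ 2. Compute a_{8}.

26213

The ordinary generating function has denominator 1 + 3y - 4y^2.
Iterating the recurrence: a_0,…,a_{8} = -1, -3, 5, -27, 101, -411, 1637, -6555, 26213.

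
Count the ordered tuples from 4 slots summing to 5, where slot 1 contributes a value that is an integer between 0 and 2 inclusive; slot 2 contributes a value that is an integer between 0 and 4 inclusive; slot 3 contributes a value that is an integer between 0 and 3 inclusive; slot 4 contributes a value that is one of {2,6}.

9

The generating function for the choices is (1 + y + y^2)·(1 + y + y^2 + y^3 + y^4)·(1 + y + y^2 + y^3)·(y^2 + y^6); the count is [y^5].
(1 + y + y^2) has coefficients 1,1,1 for degrees 0…2.
(1 + y + y^2 + y^3 + y^4) has coefficients 1,1,1,1,1,0 for degrees 0…5.
Multiplying by (1 + y + y^2 + y^3) gives running coefficients 1,2,3,4,4,3 for degrees 0…5.
Finally multiplying by (y^2 + y^6), the product of all factors after the first has coefficients 0,0,1,2,3,4 for degrees 0…5.
[y^5] = 1·4 + 1·3 + 1·2 = 9.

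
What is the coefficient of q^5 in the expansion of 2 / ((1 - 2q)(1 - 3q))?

Partial fractions give a closed form: a_n = (-4)·2^n + (6)·3^n.
At n = 5: a_5 = 1330.

1330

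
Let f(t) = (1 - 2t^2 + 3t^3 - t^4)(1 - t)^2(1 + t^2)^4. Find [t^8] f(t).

(1 - 2t^2 + 3t^3 - t^4) has coefficients 1,0,-2,3,-1 for degrees 0…4.
(1 - t)^2 has coefficients 1,-2,1,0,0,0,0,0,0 for degrees 0…8.
Finally multiplying by (1 + t^2)^4, the product of all factors after the first has coefficients 1,-2,5,-8,10,-12,10,-8,5 for degrees 0…8.
[t^8] = 1·5 − 2·10 + 3·(-12) − 1·10 = -61.

-61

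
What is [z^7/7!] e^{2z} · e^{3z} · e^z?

279936

The EGF product rule gives c_7 = Σ_{k_1+k_2+k_3=7} C(7; k_1,k_2,k_3) · ∏ g_i(k_i), where e^{2z} gives (2)^k; e^{3z} gives (3)^k; e^z gives (1)^k.
g_1(k) for k = 0…7: 1, 2, 4, 8, 16, 32, 64, 128.
g_2(k) for k = 0…7: 1, 3, 9, 27, 81, 243, 729, 2187.
g_3(k) for k = 0…7: 1, 1, 1, 1, 1, 1, 1, 1.
First combine the last two factors: h(k) = Σ_j C(k,j)·g_2(j)·g_3(k−j) for k = 0…7: 1, 4, 16, 64, 256, 1024, 4096, 16384.
c_7 = Σ_k C(7,k)·g_1(k)·h(7−k) = 1·1·16384 + 7·2·4096 + 21·4·1024 + 35·8·256 + 35·16·64 + 21·32·16 + 7·64·4 + 1·128·1 = 16384 + 57344 + 86016 + 71680 + 35840 + 10752 + 1792 + 128 = 279936.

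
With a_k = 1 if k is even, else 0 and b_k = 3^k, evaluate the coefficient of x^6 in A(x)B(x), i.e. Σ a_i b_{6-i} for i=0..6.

820

The convolution is the x^6 coefficient of A(x)B(x).
Σ = 1·729 + 0·243 + 1·81 + 0·27 + 1·9 + 0·3 + 1·1 = 820.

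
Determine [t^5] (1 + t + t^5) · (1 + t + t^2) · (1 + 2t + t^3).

(1 + t + t^5) has coefficients 1,1,0,0,0,1 for degrees 0…5.
(1 + t + t^2) has coefficients 1,1,1,0,0,0 for degrees 0…5.
Finally multiplying by (1 + 2t + t^3), the product of all factors after the first has coefficients 1,3,3,3,1,1 for degrees 0…5.
[t^5] = 1·1 + 1·1 + 1·1 = 3.

3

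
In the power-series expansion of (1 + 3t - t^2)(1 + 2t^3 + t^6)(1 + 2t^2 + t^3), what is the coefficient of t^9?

(1 + 3t - t^2) has coefficients 1,3,-1 for degrees 0…2.
(1 + 2t^3 + t^6) has coefficients 1,0,0,2,0,0,1,0,0,0 for degrees 0…9.
Finally multiplying by (1 + 2t^2 + t^3), the product of all factors after the first has coefficients 1,0,2,3,0,4,3,0,2,1 for degrees 0…9.
[t^9] = 1·1 + 3·2 − 1·0 = 7.

7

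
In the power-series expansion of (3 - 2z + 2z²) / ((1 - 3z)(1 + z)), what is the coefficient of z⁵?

The denominator gives the recurrence a_n = 2a_(n−1) + 3a_(n−2) for n ≥ 3; the numerator fixes a_0 = 3, a_1 = 4, a_2 = 19.
Iterating: 3, 4, 19, 50, 157, 464, so a_5 = 464.

464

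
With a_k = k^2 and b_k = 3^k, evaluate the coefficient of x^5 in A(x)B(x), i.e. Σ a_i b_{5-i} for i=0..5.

343

This is [x^5] in the product of the two ordinary generating functions.
Σ = 0·243 + 1·81 + 4·27 + 9·9 + 16·3 + 25·1 = 343.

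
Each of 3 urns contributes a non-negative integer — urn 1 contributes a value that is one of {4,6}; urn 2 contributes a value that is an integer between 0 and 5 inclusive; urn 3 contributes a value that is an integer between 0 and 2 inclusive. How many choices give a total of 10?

5

The generating function for the choices is (y^4 + y^6)·(1 + y + y^2 + y^3 + y^4 + y^5)·(1 + y + y^2); the count is [y^10].
(y^4 + y^6) has coefficients 0,0,0,0,1,0,1 for degrees 0…6.
(1 + y + y^2 + y^3 + y^4 + y^5) has coefficients 1,1,1,1,1,1,0,0,0,0,0 for degrees 0…10.
Finally multiplying by (1 + y + y^2), the product of all factors after the first has coefficients 1,2,3,3,3,3,2,1,0,0,0 for degrees 0…10.
[y^10] = 1·2 + 1·3 = 5.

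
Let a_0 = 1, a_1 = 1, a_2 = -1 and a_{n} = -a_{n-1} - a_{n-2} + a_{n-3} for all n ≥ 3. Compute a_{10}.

The ordinary generating function has denominator 1 + q + q^2 - q^3.
Iterating the recurrence: a_0,…,a_{10} = 1, 1, -1, 1, 1, -3, 3, 1, -7, 9, -1.

-1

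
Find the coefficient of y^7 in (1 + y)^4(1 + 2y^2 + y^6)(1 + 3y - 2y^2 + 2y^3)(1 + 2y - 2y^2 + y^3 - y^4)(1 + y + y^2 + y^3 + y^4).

235

(1 + y)^4 has coefficients 1,4,6,4,1 for degrees 0…4.
(1 + 2y^2 + y^6) has coefficients 1,0,2,0,0,0,1,0 for degrees 0…7.
Multiplying by (1 + 3y - 2y^2 + 2y^3) gives running coefficients 1,3,0,8,-4,4,1,3 for degrees 0…7.
Multiplying by (1 + 2y - 2y^2 + y^3 - y^4) gives running coefficients 1,5,4,3,14,-23,25,-15 for degrees 0…7.
Finally multiplying by (1 + y + y^2 + y^3 + y^4), the product of all factors after the first has coefficients 1,6,10,13,27,3,23,4 for degrees 0…7.
[y^7] = 1·4 + 4·23 + 6·3 + 4·27 + 1·13 = 235.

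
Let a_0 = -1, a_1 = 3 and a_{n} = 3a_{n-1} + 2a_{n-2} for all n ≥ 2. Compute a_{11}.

691707

The ordinary generating function has denominator 1 - 3q - 2q^2.
Iterating the recurrence: a_0,…,a_{11} = -1, 3, 7, 27, 95, 339, 1207, 4299, 15311, 54531, 194215, 691707.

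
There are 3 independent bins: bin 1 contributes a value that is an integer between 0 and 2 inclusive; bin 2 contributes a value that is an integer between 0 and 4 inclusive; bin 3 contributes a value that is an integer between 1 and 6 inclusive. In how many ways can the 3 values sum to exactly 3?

The generating function for the choices is (1 + y + y²)·(1 + y + y² + y³ + y⁴)·(y + y² + y³ + y⁴ + y⁵ + y⁶); the count is [y³].
(1 + y + y²) has coefficients 1,1,1 for degrees 0…2.
(1 + y + y² + y³ + y⁴) has coefficients 1,1,1,1 for degrees 0…3.
Finally multiplying by (y + y² + y³ + y⁴ + y⁵ + y⁶), the product of all factors after the first has coefficients 0,1,2,3 for degrees 0…3.
[y³] = 1·3 + 1·2 + 1·1 = 6.

6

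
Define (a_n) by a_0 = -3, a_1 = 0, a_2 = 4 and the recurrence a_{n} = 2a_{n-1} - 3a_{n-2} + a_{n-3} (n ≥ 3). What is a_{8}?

The ordinary generating function has denominator 1 - 2t + 3t^2 - t^3.
Iterating the recurrence: a_0,…,a_{8} = -3, 0, 4, 5, -2, -15, -19, 5, 52.

52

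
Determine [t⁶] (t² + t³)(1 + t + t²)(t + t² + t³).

5

(t² + t³) has coefficients 0,0,1,1 for degrees 0…3.
(1 + t + t²) has coefficients 1,1,1,0,0,0,0 for degrees 0…6.
Finally multiplying by (t + t² + t³), the product of all factors after the first has coefficients 0,1,2,3,2,1,0 for degrees 0…6.
[t⁶] = 1·2 + 1·3 = 5.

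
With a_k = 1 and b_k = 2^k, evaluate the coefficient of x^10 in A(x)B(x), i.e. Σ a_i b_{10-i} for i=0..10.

2047

This is [x^10] in the product of the two ordinary generating functions.
Σ = 1·1024 + 1·512 + 1·256 + 1·128 + 1·64 + 1·32 + 1·16 + 1·8 + 1·4 + 1·2 + 1·1 = 2047.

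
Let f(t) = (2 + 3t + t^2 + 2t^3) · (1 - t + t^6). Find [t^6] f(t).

2

(2 + 3t + t^2 + 2t^3) has coefficients 2,3,1,2 for degrees 0…3.
(1 - t + t^6) has coefficients 1,-1,0,0,0,0,1 for degrees 0…6.
[t^6] = 2·1 + 3·0 + 1·0 + 2·0 = 2.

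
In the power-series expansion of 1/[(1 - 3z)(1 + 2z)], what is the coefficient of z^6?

463

Partial fractions give a closed form: a_n = (3/5)·3^n + (2/5)·(-2)^n.
At n = 6: a_6 = 463.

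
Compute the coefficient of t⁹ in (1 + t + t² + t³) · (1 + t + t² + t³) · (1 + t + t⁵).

(1 + t + t² + t³) has coefficients 1,1,1,1 for degrees 0…3.
(1 + t + t² + t³) has coefficients 1,1,1,1,0,0,0,0,0,0 for degrees 0…9.
Finally multiplying by (1 + t + t⁵), the product of all factors after the first has coefficients 1,2,2,2,1,1,1,1,1,0 for degrees 0…9.
[t⁹] = 1·0 + 1·1 + 1·1 + 1·1 = 3.

3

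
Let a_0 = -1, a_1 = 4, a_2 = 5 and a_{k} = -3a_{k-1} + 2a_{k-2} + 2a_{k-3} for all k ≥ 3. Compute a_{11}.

-231243

The ordinary generating function has denominator 1 + 3y - 2y^2 - 2y^3.
Iterating the recurrence: a_0,…,a_{11} = -1, 4, 5, -9, 45, -143, 501, -1699, 5813, -19835, 67733, -231243.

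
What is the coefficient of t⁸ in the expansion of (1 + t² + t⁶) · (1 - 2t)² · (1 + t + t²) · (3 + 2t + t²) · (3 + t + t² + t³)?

34

(1 + t² + t⁶) has coefficients 1,0,1,0,0,0,1 for degrees 0…6.
(1 - 2t)² has coefficients 1,-4,4,0,0,0,0,0,0 for degrees 0…8.
Multiplying by (1 + t + t²) gives running coefficients 1,-3,1,0,4,0,0,0,0 for degrees 0…8.
Multiplying by (3 + 2t + t²) gives running coefficients 3,-7,-2,-1,13,8,4,0,0 for degrees 0…8.
Finally multiplying by (3 + t + t² + t³), the product of all factors after the first has coefficients 9,-18,-10,-9,29,34,32,25,12 for degrees 0…8.
[t⁸] = 1·12 + 1·32 + 1·(-10) = 34.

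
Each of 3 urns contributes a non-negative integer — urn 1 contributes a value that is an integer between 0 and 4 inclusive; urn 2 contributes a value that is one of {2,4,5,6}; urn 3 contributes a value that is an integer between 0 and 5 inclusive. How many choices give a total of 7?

The generating function for the choices is (1 + z + z² + z³ + z⁴)·(z² + z⁴ + z⁵ + z⁶)·(1 + z + z² + z³ + z⁴ + z⁵); the count is [z⁷].
(1 + z + z² + z³ + z⁴) has coefficients 1,1,1,1,1 for degrees 0…4.
(z² + z⁴ + z⁵ + z⁶) has coefficients 0,0,1,0,1,1,1,0 for degrees 0…7.
Finally multiplying by (1 + z + z² + z³ + z⁴ + z⁵), the product of all factors after the first has coefficients 0,0,1,1,2,3,4,4 for degrees 0…7.
[z⁷] = 1·4 + 1·4 + 1·3 + 1·2 + 1·1 = 14.

14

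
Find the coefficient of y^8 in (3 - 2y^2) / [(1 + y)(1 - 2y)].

The denominator gives the recurrence a_n = a_(n−1) + 2a_(n−2) for n ≥ 3; the numerator fixes a_0 = 3, a_1 = 3, a_2 = 7.
Iterating: 3, 3, 7, 13, 27, 53, 107, 213, 427, so a_8 = 427.

427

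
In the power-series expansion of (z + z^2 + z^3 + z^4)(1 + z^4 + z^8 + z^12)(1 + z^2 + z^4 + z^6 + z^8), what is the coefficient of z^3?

2

(z + z^2 + z^3 + z^4) has coefficients 0,1,1,1 for degrees 0…3.
(1 + z^4 + z^8 + z^12) has coefficients 1,0,0,0 for degrees 0…3.
Finally multiplying by (1 + z^2 + z^4 + z^6 + z^8), the product of all factors after the first has coefficients 1,0,1,0 for degrees 0…3.
[z^3] = 1·1 + 1·0 + 1·1 = 2.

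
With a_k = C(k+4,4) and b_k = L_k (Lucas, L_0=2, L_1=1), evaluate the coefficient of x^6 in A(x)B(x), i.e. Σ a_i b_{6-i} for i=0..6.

This is [x^6] in the product of the two ordinary generating functions.
Σ = 1·18 + 5·11 + 15·7 + 35·4 + 70·3 + 126·1 + 210·2 = 1074.

1074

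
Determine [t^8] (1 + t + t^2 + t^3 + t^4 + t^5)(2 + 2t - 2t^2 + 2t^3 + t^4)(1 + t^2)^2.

14

(1 + t + t^2 + t^3 + t^4 + t^5) has coefficients 1,1,1,1,1,1 for degrees 0…5.
(2 + 2t - 2t^2 + 2t^3 + t^4) has coefficients 2,2,-2,2,1,0,0,0,0 for degrees 0…8.
Finally multiplying by (1 + t^2)^2, the product of all factors after the first has coefficients 2,2,2,6,-1,6,0,2,1 for degrees 0…8.
[t^8] = 1·1 + 1·2 + 1·0 + 1·6 + 1·(-1) + 1·6 = 14.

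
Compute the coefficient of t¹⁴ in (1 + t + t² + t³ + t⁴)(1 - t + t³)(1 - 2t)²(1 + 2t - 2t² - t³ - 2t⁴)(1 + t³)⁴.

(1 + t + t² + t³ + t⁴) has coefficients 1,1,1,1,1 for degrees 0…4.
(1 - t + t³) has coefficients 1,-1,0,1,0,0,0,0,0,0,0,0,0,0,0 for degrees 0…14.
Multiplying by (1 - 2t)² gives running coefficients 1,-5,8,-3,-4,4,0,0,0,0,0,0,0,0,0 for degrees 0…14.
Multiplying by (1 + 2t - 2t² - t³ - 2t⁴) gives running coefficients 1,-3,-4,22,-23,4,3,2,4,-8,0,0,0,0,0 for degrees 0…14.
Finally multiplying by (1 + t³)⁴, the product of all factors after the first has coefficients 1,-3,-4,26,-35,-12,97,-108,-4,140,-142,24,75,-83,36 for degrees 0…14.
[t¹⁴] = 1·36 + 1·(-83) + 1·75 + 1·24 + 1·(-142) = -90.

-90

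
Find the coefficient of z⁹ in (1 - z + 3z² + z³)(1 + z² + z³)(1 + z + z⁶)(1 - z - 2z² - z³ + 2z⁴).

3

(1 - z + 3z² + z³) has coefficients 1,-1,3,1 for degrees 0…3.
(1 + z² + z³) has coefficients 1,0,1,1,0,0,0,0,0,0 for degrees 0…9.
Multiplying by (1 + z + z⁶) gives running coefficients 1,1,1,2,1,0,1,0,1,1 for degrees 0…9.
Finally multiplying by (1 - z - 2z² - z³ + 2z⁴), the product of all factors after the first has coefficients 1,0,-2,-2,-2,-4,-1,2,1,-1 for degrees 0…9.
[z⁹] = 1·(-1) − 1·1 + 3·2 + 1·(-1) = 3.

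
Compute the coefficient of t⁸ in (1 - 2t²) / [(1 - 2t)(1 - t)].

The denominator gives the recurrence a_n = 3a_(n−1) − 2a_(n−2) for n ≥ 3; the numerator fixes a_0 = 1, a_1 = 3, a_2 = 5.
Iterating: 1, 3, 5, 9, 17, 33, 65, 129, 257, so a_8 = 257.

257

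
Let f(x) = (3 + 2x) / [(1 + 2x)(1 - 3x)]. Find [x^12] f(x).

The denominator gives the recurrence a_n = a_(n−1) + 6a_(n−2) for n ≥ 2; the numerator fixes a_0 = 3, a_1 = 5.
Iterating: 3, 5, 23, 53, 191, 509, 1655, 4709, 14639, 42893, 130727, 388085, 1172447, so a_12 = 1172447.

1172447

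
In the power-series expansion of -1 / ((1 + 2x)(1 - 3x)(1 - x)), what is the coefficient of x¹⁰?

-53417

Partial fractions give a closed form: a_n = (-4/15)·(-2)^n + (-9/10)·3^n + (1/6)·1^n.
At n = 10: a_10 = -53417.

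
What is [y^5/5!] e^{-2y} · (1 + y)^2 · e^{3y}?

31

The EGF product rule gives c_5 = Σ_{k_1+k_2+k_3=5} C(5; k_1,k_2,k_3) · ∏ g_i(k_i), where e^{-2y} gives (-2)^k; (1+y)^2 gives the falling factorial (2)_k; e^{3y} gives (3)^k.
g_1(k) for k = 0…5: 1, -2, 4, -8, 16, -32.
g_2(k) for k = 0…5: 1, 2, 2, 0, 0, 0.
g_3(k) for k = 0…5: 1, 3, 9, 27, 81, 243.
First combine the last two factors: h(k) = Σ_j C(k,j)·g_2(j)·g_3(k−j) for k = 0…5: 1, 5, 23, 99, 405, 1593.
c_5 = Σ_k C(5,k)·g_1(k)·h(5−k) = 1·1·1593 + 5·(-2)·405 + 10·4·99 + 10·(-8)·23 + 5·16·5 + 1·(-32)·1 = 1593 − 4050 + 3960 − 1840 + 400 − 32 = 31.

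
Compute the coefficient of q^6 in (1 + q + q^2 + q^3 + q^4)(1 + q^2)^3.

(1 + q + q^2 + q^3 + q^4) has coefficients 1,1,1,1,1 for degrees 0…4.
(1 + q^2)^3 has coefficients 1,0,3,0,3,0,1 for degrees 0…6.
[q^6] = 1·1 + 1·0 + 1·3 + 1·0 + 1·3 = 7.

7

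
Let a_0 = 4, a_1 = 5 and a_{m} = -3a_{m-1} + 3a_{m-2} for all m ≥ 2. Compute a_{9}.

The ordinary generating function has denominator 1 + 3t - 3t^2.
Iterating the recurrence: a_0,…,a_{9} = 4, 5, -3, 24, -81, 315, -1188, 4509, -17091, 64800.

64800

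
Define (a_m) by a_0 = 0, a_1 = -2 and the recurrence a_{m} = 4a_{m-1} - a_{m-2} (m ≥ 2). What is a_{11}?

-1129438

The ordinary generating function has denominator 1 - 4x + x^2.
Iterating the recurrence: a_0,…,a_{11} = 0, -2, -8, -30, -112, -418, -1560, -5822, -21728, -81090, -302632, -1129438.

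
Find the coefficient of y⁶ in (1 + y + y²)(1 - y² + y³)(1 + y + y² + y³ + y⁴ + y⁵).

(1 + y + y²) has coefficients 1,1,1 for degrees 0…2.
(1 - y² + y³) has coefficients 1,0,-1,1,0,0,0 for degrees 0…6.
Finally multiplying by (1 + y + y² + y³ + y⁴ + y⁵), the product of all factors after the first has coefficients 1,1,0,1,1,1,0 for degrees 0…6.
[y⁶] = 1·0 + 1·1 + 1·1 = 2.

2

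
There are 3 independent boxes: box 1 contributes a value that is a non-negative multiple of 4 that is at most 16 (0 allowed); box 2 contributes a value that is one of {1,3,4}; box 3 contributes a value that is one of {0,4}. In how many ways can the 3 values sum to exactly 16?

2

The generating function for the choices is (1 + z⁴ + z⁸ + z¹² + z¹⁶)·(z + z³ + z⁴)·(1 + z⁴); the count is [z¹⁶].
(1 + z⁴ + z⁸ + z¹² + z¹⁶) has coefficients 1,0,0,0,1,0,0,0,1,0,0,0,1,0,0,0,1 for degrees 0…16.
(z + z³ + z⁴) has coefficients 0,1,0,1,1,0,0,0,0,0,0,0,0,0,0,0,0 for degrees 0…16.
Finally multiplying by (1 + z⁴), the product of all factors after the first has coefficients 0,1,0,1,1,1,0,1,1,0,0,0,0,0,0,0,0 for degrees 0…16.
[z¹⁶] = 1·0 + 1·0 + 1·1 + 1·1 + 1·0 = 2.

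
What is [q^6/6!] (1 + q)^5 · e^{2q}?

The EGF product rule gives c_6 = Σ_{k_1+k_2=6} C(6; k_1,k_2) · ∏ g_i(k_i), where (1+q)^5 gives the falling factorial (5)_k; e^{2q} gives (2)^k.
g_1(k) for k = 0…6: 1, 5, 20, 60, 120, 120, 0.
g_2(k) for k = 0…6: 1, 2, 4, 8, 16, 32, 64.
c_6 = Σ_k C(6,k)·g_1(k)·g_2(6−k) = 1·1·64 + 6·5·32 + 15·20·16 + 20·60·8 + 15·120·4 + 6·120·2 = 64 + 960 + 4800 + 9600 + 7200 + 1440 = 24064.

24064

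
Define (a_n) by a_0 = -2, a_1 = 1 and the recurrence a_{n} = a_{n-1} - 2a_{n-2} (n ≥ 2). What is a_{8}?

25

The ordinary generating function has denominator 1 - t + 2t^2.
Iterating the recurrence: a_0,…,a_{8} = -2, 1, 5, 3, -7, -13, 1, 27, 25.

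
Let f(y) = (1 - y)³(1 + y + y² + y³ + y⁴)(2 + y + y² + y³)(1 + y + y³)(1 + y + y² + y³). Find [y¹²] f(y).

3

(1 - y)³ has coefficients 1,-3,3,-1 for degrees 0…3.
(1 + y + y² + y³ + y⁴) has coefficients 1,1,1,1,1,0,0,0,0,0,0,0,0 for degrees 0…12.
Multiplying by (2 + y + y² + y³) gives running coefficients 2,3,4,5,5,3,2,1,0,0,0,0,0 for degrees 0…12.
Multiplying by (1 + y + y³) gives running coefficients 2,5,7,11,13,12,10,8,4,2,1,0,0 for degrees 0…12.
Finally multiplying by (1 + y + y² + y³), the product of all factors after the first has coefficients 2,7,14,25,36,43,46,43,34,24,15,7,3 for degrees 0…12.
[y¹²] = 1·3 − 3·7 + 3·15 − 1·24 = 3.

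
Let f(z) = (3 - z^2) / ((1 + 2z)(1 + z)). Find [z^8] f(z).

The denominator gives the recurrence a_n = −3a_(n−1) − 2a_(n−2) for n ≥ 3; the numerator fixes a_0 = 3, a_1 = -9, a_2 = 20.
Iterating: 3, -9, 20, -42, 86, -174, 350, -702, 1406, so a_8 = 1406.

1406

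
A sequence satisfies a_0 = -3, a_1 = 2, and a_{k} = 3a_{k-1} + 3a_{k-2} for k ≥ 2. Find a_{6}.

-243

The ordinary generating function has denominator 1 - 3x - 3x^2.
Iterating the recurrence: a_0,…,a_{6} = -3, 2, -3, -3, -18, -63, -243.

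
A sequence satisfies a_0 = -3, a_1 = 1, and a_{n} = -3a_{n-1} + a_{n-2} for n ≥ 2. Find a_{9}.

24751

The ordinary generating function has denominator 1 + 3t - t^2.
Iterating the recurrence: a_0,…,a_{9} = -3, 1, -6, 19, -63, 208, -687, 2269, -7494, 24751.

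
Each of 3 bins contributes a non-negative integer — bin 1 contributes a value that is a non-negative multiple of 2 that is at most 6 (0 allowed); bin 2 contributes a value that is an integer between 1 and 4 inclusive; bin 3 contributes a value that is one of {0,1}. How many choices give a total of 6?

4

The generating function for the choices is (1 + x² + x⁴ + x⁶)·(x + x² + x³ + x⁴)·(1 + x); the count is [x⁶].
(1 + x² + x⁴ + x⁶) has coefficients 1,0,1,0,1,0,1 for degrees 0…6.
(x + x² + x³ + x⁴) has coefficients 0,1,1,1,1,0,0 for degrees 0…6.
Finally multiplying by (1 + x), the product of all factors after the first has coefficients 0,1,2,2,2,1,0 for degrees 0…6.
[x⁶] = 1·0 + 1·2 + 1·2 + 1·0 = 4.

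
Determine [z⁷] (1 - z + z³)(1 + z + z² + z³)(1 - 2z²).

-2

(1 - z + z³) has coefficients 1,-1,0,1 for degrees 0…3.
(1 + z + z² + z³) has coefficients 1,1,1,1,0,0,0,0 for degrees 0…7.
Finally multiplying by (1 - 2z²), the product of all factors after the first has coefficients 1,1,-1,-1,-2,-2,0,0 for degrees 0…7.
[z⁷] = 1·0 − 1·0 + 1·(-2) = -2.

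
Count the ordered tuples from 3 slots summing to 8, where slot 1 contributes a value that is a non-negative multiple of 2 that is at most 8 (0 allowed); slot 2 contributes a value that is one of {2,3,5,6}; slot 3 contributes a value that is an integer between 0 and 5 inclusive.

The generating function for the choices is (1 + t^2 + t^4 + t^6 + t^8)·(t^2 + t^3 + t^5 + t^6)·(1 + t + t^2 + t^3 + t^4 + t^5); the count is [t^8].
(1 + t^2 + t^4 + t^6 + t^8) has coefficients 1,0,1,0,1,0,1,0,1 for degrees 0…8.
(t^2 + t^3 + t^5 + t^6) has coefficients 0,0,1,1,0,1,1,0,0 for degrees 0…8.
Finally multiplying by (1 + t + t^2 + t^3 + t^4 + t^5), the product of all factors after the first has coefficients 0,0,1,2,2,3,4,4,3 for degrees 0…8.
[t^8] = 1·3 + 1·4 + 1·2 + 1·1 + 1·0 = 10.

10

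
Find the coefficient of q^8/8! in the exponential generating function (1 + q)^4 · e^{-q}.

The EGF product rule gives c_8 = Σ_{k_1+k_2=8} C(8; k_1,k_2) · ∏ g_i(k_i), where (1+q)^4 gives the falling factorial (4)_k; e^{-q} gives (-1)^k.
g_1(k) for k = 0…8: 1, 4, 12, 24, 24, 0, 0, 0, 0.
g_2(k) for k = 0…8: 1, -1, 1, -1, 1, -1, 1, -1, 1.
c_8 = Σ_k C(8,k)·g_1(k)·g_2(8−k) = 1·1·1 + 8·4·(-1) + 28·12·1 + 56·24·(-1) + 70·24·1 = 1 − 32 + 336 − 1344 + 1680 = 641.

641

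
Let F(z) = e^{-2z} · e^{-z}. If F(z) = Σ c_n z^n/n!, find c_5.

-243

The EGF product rule gives c_5 = Σ_{k_1+k_2=5} C(5; k_1,k_2) · ∏ g_i(k_i), where e^{-2z} gives (-2)^k; e^{-z} gives (-1)^k.
g_1(k) for k = 0…5: 1, -2, 4, -8, 16, -32.
g_2(k) for k = 0…5: 1, -1, 1, -1, 1, -1.
c_5 = Σ_k C(5,k)·g_1(k)·g_2(5−k) = 1·1·(-1) + 5·(-2)·1 + 10·4·(-1) + 10·(-8)·1 + 5·16·(-1) + 1·(-32)·1 = −1 − 10 − 40 − 80 − 80 − 32 = -243.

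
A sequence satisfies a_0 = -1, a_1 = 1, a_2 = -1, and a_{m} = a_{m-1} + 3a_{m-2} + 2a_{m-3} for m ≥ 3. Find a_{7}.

-17

The ordinary generating function has denominator 1 - y - 3y^2 - 2y^3.
Iterating the recurrence: a_0,…,a_{7} = -1, 1, -1, 0, -1, -3, -6, -17.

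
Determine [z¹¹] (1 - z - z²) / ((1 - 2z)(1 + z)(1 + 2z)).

Partial fractions give a closed form: a_n = (1/12)·2^n + (-1/3)·(-1)^n + (5/4)·(-2)^n.
At n = 11: a_11 = -2389.

-2389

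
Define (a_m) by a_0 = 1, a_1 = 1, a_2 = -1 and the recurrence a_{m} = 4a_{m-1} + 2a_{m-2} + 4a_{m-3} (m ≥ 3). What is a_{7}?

The ordinary generating function has denominator 1 - 4q - 2q^2 - 4q^3.
Iterating the recurrence: a_0,…,a_{7} = 1, 1, -1, 2, 10, 40, 188, 872.

872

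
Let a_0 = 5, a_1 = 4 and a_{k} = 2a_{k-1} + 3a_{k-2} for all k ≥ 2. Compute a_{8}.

14765

The ordinary generating function has denominator 1 - 2t - 3t^2.
Iterating the recurrence: a_0,…,a_{8} = 5, 4, 23, 58, 185, 544, 1643, 4918, 14765.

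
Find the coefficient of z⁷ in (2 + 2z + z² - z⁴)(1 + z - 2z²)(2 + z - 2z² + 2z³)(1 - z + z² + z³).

-5

(2 + 2z + z² - z⁴) has coefficients 2,2,1,0,-1 for degrees 0…4.
(1 + z - 2z²) has coefficients 1,1,-2,0,0,0,0,0 for degrees 0…7.
Multiplying by (2 + z - 2z² + 2z³) gives running coefficients 2,3,-5,-2,6,-4,0,0 for degrees 0…7.
Finally multiplying by (1 - z + z² + z³), the product of all factors after the first has coefficients 2,1,-6,8,6,-17,8,2 for degrees 0…7.
[z⁷] = 2·2 + 2·8 + 1·(-17) − 1·8 = -5.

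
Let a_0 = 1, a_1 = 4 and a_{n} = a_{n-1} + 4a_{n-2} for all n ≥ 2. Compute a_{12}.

107576

The ordinary generating function has denominator 1 - q - 4q^2.
Iterating the recurrence: a_0,…,a_{12} = 1, 4, 8, 24, 56, 152, 376, 984, 2488, 6424, 16376, 42072, 107576.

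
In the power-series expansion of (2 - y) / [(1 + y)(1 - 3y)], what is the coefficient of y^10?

The denominator gives the recurrence a_n = 2a_(n−1) + 3a_(n−2) for n ≥ 2; the numerator fixes a_0 = 2, a_1 = 3.
Iterating: 2, 3, 12, 33, 102, 303, 912, 2733, 8202, 24603, 73812, so a_10 = 73812.

73812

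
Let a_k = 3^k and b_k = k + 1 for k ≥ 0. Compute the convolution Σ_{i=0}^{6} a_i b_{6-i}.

1636

Write out a_i and b_{6-i} for i = 0,…,6 and sum the products.
Σ = 1·7 + 3·6 + 9·5 + 27·4 + 81·3 + 243·2 + 729·1 = 1636.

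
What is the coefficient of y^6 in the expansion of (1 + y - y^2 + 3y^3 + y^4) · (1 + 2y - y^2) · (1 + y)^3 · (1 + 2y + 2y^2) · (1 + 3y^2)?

253

(1 + y - y^2 + 3y^3 + y^4) has coefficients 1,1,-1,3,1 for degrees 0…4.
(1 + 2y - y^2) has coefficients 1,2,-1,0,0,0,0 for degrees 0…6.
Multiplying by (1 + y)^3 gives running coefficients 1,5,8,4,-1,-1,0 for degrees 0…6.
Multiplying by (1 + 2y + 2y^2) gives running coefficients 1,7,20,30,23,5,-4 for degrees 0…6.
Finally multiplying by (1 + 3y^2), the product of all factors after the first has coefficients 1,7,23,51,83,95,65 for degrees 0…6.
[y^6] = 1·65 + 1·95 − 1·83 + 3·51 + 1·23 = 253.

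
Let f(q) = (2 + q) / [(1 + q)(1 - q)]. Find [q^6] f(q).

2

Partial fractions give a closed form: a_n = (1/2)·(-1)^n + (3/2)·1^n.
At n = 6: a_6 = 2.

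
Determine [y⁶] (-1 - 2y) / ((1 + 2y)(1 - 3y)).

The denominator gives the recurrence a_n = a_(n−1) + 6a_(n−2) for n ≥ 2; the numerator fixes a_0 = -1, a_1 = -3.
Iterating: -1, -3, -9, -27, -81, -243, -729, so a_6 = -729.

-729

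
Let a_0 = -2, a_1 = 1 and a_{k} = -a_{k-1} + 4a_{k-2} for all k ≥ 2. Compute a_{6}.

-297

The ordinary generating function has denominator 1 + z - 4z^2.
Iterating the recurrence: a_0,…,a_{6} = -2, 1, -9, 13, -49, 101, -297.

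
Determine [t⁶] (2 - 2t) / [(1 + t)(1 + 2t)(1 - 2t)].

212

The denominator gives the recurrence a_n = −a_(n−1) + 4a_(n−2) + 4a_(n−3) for n ≥ 3; the numerator fixes a_0 = 2, a_1 = -4, a_2 = 12.
Iterating: 2, -4, 12, -20, 52, -84, 212, so a_6 = 212.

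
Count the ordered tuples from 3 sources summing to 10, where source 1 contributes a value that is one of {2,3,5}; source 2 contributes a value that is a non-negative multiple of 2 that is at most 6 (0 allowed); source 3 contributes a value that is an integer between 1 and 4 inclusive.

The generating function for the choices is (t^2 + t^3 + t^5)·(1 + t^2 + t^4 + t^6)·(t + t^2 + t^3 + t^4); the count is [t^10].
(t^2 + t^3 + t^5) has coefficients 0,0,1,1,0,1 for degrees 0…5.
(1 + t^2 + t^4 + t^6) has coefficients 1,0,1,0,1,0,1,0,0,0,0 for degrees 0…10.
Finally multiplying by (t + t^2 + t^3 + t^4), the product of all factors after the first has coefficients 0,1,1,2,2,2,2,2,2,1,1 for degrees 0…10.
[t^10] = 1·2 + 1·2 + 1·2 = 6.

6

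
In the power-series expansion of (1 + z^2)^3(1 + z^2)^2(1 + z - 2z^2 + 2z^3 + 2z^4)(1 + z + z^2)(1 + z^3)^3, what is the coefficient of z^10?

(1 + z^2)^3 has coefficients 1,0,3,0,3,0,1 for degrees 0…6.
(1 + z^2)^2 has coefficients 1,0,2,0,1,0,0,0,0,0,0 for degrees 0…10.
Multiplying by (1 + z - 2z^2 + 2z^3 + 2z^4) gives running coefficients 1,1,0,4,-1,5,2,2,2,0,0 for degrees 0…10.
Multiplying by (1 + z + z^2) gives running coefficients 1,2,2,5,3,8,6,9,6,4,2 for degrees 0…10.
Finally multiplying by (1 + z^3)^3, the product of all factors after the first has coefficients 1,2,2,8,9,14,24,24,36,38,40 for degrees 0…10.
[z^10] = 1·40 + 3·36 + 3·24 + 1·9 = 229.

229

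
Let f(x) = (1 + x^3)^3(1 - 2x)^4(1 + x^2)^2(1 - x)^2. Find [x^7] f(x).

315

(1 + x^3)^3 has coefficients 1,0,0,3,0,0,3,0 for degrees 0…7.
(1 - 2x)^4 has coefficients 1,-8,24,-32,16,0,0,0 for degrees 0…7.
Multiplying by (1 + x^2)^2 gives running coefficients 1,-8,26,-48,65,-72,56,-32 for degrees 0…7.
Finally multiplying by (1 - x)^2, the product of all factors after the first has coefficients 1,-10,43,-108,187,-250,265,-216 for degrees 0…7.
[x^7] = 1·(-216) + 3·187 + 3·(-10) = 315.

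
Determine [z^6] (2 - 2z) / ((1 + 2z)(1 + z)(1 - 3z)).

Partial fractions give a closed form: a_n = (12/5)·(-2)^n + (-1)·(-1)^n + (3/5)·3^n.
At n = 6: a_6 = 590.

590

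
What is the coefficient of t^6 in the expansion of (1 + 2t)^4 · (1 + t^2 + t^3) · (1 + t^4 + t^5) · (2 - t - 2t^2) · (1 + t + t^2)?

5

(1 + 2t)^4 has coefficients 1,8,24,32,16 for degrees 0…4.
(1 + t^2 + t^3) has coefficients 1,0,1,1,0,0,0 for degrees 0…6.
Multiplying by (1 + t^4 + t^5) gives running coefficients 1,0,1,1,1,1,1 for degrees 0…6.
Multiplying by (2 - t - 2t^2) gives running coefficients 2,-1,0,1,-1,-1,-1 for degrees 0…6.
Finally multiplying by (1 + t + t^2), the product of all factors after the first has coefficients 2,1,1,0,0,-1,-3 for degrees 0…6.
[t^6] = 1·(-3) + 8·(-1) + 24·0 + 32·0 + 16·1 = 5.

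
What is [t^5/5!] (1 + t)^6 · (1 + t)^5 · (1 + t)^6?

The EGF product rule gives c_5 = Σ_{k_1+k_2+k_3=5} C(5; k_1,k_2,k_3) · ∏ g_i(k_i), where (1+t)^6 gives the falling factorial (6)_k; (1+t)^5 gives the falling factorial (5)_k; (1+t)^6 gives the falling factorial (6)_k.
g_1(k) for k = 0…5: 1, 6, 30, 120, 360, 720.
g_2(k) for k = 0…5: 1, 5, 20, 60, 120, 120.
g_3(k) for k = 0…5: 1, 6, 30, 120, 360, 720.
First combine the last two factors: h(k) = Σ_j C(k,j)·g_2(j)·g_3(k−j) for k = 0…5: 1, 11, 110, 990, 7920, 55440.
c_5 = Σ_k C(5,k)·g_1(k)·h(5−k) = 1·1·55440 + 5·6·7920 + 10·30·990 + 10·120·110 + 5·360·11 + 1·720·1 = 55440 + 237600 + 297000 + 132000 + 19800 + 720 = 742560.

742560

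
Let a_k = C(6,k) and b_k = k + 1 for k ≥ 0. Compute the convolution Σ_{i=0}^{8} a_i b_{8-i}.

This is [x^8] in the product of the two ordinary generating functions.
Σ = 1·9 + 6·8 + 15·7 + 20·6 + 15·5 + 6·4 + 1·3 + 0·2 + 0·1 = 384.

384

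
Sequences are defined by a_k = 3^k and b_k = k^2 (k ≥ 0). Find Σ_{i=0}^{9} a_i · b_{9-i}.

Write out a_i and b_{9-i} for i = 0,…,9 and sum the products.
Σ = 1·81 + 3·64 + 9·49 + 27·36 + 81·25 + 243·16 + 729·9 + 2187·4 + 6561·1 + 19683·0 = 29469.

29469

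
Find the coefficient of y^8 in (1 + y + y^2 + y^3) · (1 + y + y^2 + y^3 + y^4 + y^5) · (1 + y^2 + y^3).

8

(1 + y + y^2 + y^3) has coefficients 1,1,1,1 for degrees 0…3.
(1 + y + y^2 + y^3 + y^4 + y^5) has coefficients 1,1,1,1,1,1,0,0,0 for degrees 0…8.
Finally multiplying by (1 + y^2 + y^3), the product of all factors after the first has coefficients 1,1,2,3,3,3,2,2,1 for degrees 0…8.
[y^8] = 1·1 + 1·2 + 1·2 + 1·3 = 8.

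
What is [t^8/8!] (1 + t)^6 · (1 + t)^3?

The EGF product rule gives c_8 = Σ_{k_1+k_2=8} C(8; k_1,k_2) · ∏ g_i(k_i), where (1+t)^6 gives the falling factorial (6)_k; (1+t)^3 gives the falling factorial (3)_k.
g_1(k) for k = 0…8: 1, 6, 30, 120, 360, 720, 720, 0, 0.
g_2(k) for k = 0…8: 1, 3, 6, 6, 0, 0, 0, 0, 0.
c_8 = Σ_k C(8,k)·g_1(k)·g_2(8−k) = 56·720·6 + 28·720·6 = 241920 + 120960 = 362880.

362880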